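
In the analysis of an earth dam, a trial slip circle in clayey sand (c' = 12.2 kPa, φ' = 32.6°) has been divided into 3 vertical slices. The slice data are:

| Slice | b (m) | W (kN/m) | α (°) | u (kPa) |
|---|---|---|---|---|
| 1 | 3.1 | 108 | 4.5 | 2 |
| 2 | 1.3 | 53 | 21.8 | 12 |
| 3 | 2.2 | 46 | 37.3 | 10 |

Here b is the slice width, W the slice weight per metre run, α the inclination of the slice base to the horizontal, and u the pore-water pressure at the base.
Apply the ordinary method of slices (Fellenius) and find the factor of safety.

Ordinary method of slices: FS = Σ[c'·Δl_i + (W_i cosα_i − u_i·Δl_i)·tanφ'] / Σ W_i sinα_i, with Δl_i = b_i / cosα_i.
Slice 1: Δl = 3.1/cos4.5° = 3.110 m; N'_1 = 108·cos4.5° − 2·3.110 = 101.4; c'Δl = 37.94; W sinα = 8.5
Slice 2: Δl = 1.3/cos21.8° = 1.400 m; N'_2 = 53·cos21.8° − 12·1.400 = 32.4; c'Δl = 17.08; W sinα = 19.7
Slice 3: Δl = 2.2/cos37.3° = 2.766 m; N'_3 = 46·cos37.3° − 10·2.766 = 8.9; c'Δl = 33.74; W sinα = 27.9
Σc'Δl = 88.8 kN/m; ΣN' = 142.8 kN/m; ΣW sinα = 56.0 kN/m
Resisting = 88.8 + 142.8·tan32.6° = 88.8 + 91.3 = 180.1 kN/m
FS = 180.1 / 56.0 = 3.214

FS = 3.21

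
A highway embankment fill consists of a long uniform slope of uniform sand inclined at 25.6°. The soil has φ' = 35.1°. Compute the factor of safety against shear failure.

For a dry cohesionless infinite slope the factor of safety is FS = tanφ' / tanβ.
FS = tan35.1° / tan25.6° = 0.7028 / 0.4791 = 1.467

FS = 1.47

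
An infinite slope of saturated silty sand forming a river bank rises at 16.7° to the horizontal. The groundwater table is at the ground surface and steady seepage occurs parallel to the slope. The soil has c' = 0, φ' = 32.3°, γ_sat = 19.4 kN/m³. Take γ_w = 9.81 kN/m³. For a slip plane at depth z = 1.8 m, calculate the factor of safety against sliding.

With seepage parallel to the slope and the water table at the surface, the effective normal stress on the slip plane uses the buoyant unit weight γ' = γ_sat − γ_w while the driving shear stress uses γ_sat:
FS = [c' + γ' z cos²β tanφ'] / [γ_sat z sinβ cosβ]
(For c' = 0 this reduces to FS = (γ'/γ_sat)·tanφ'/tanβ.)
γ' = 19.4 − 9.81 = 9.59 kN/m³
Numerator = 0.0 + 9.59·1.8·cos²16.7°·tan32.3° = 0.0 + 9.59·1.8·0.9174·0.6322 = 10.011 kPa
Denominator = 19.4·1.8·sin16.7°·cos16.7° = 19.4·1.8·0.2874·0.9578 = 9.611 kPa
FS = 10.011 / 9.611 = 1.042

FS = 1.04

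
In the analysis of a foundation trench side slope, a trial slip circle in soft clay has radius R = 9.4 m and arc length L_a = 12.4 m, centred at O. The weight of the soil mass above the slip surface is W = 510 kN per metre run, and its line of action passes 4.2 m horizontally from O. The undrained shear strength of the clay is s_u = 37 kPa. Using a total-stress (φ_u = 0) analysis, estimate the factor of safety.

Taking moments about the centre O, the resisting moment is provided by the undrained shear strength acting along the arc:
M_R = s_u·L_a·R = 37·12.40·9.4 = 4312.7 kN·m/m
M_D = W·d = 510·4.2 = 2142.0 kN·m/m
FS = M_R / M_D = 4312.7 / 2142.0 = 2.013

FS = 2.01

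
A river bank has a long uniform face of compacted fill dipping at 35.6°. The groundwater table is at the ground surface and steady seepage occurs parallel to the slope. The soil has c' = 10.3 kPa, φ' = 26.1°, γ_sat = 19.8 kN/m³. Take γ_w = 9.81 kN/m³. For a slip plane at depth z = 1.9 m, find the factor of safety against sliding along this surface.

With seepage parallel to the slope and the water table at the surface, the effective normal stress on the slip plane uses the buoyant unit weight γ' = γ_sat − γ_w while the driving shear stress uses γ_sat:
FS = [c' + γ' z cos²β tanφ'] / [γ_sat z sinβ cosβ]
γ' = 19.8 − 9.81 = 9.99 kN/m³
Numerator = 10.3 + 9.99·1.9·cos²35.6°·tan26.1° = 10.3 + 9.99·1.9·0.6611·0.4899 = 16.448 kPa
Denominator = 19.8·1.9·sin35.6°·cos35.6° = 19.8·1.9·0.5821·0.8131 = 17.806 kPa
FS = 16.448 / 17.806 = 0.924

FS = 0.92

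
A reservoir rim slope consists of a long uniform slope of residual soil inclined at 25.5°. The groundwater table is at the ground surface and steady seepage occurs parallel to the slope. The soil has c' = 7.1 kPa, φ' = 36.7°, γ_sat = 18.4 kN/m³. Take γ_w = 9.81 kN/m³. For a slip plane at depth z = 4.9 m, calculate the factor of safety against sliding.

With seepage parallel to the slope and the water table at the surface, the effective normal stress on the slip plane uses the buoyant unit weight γ' = γ_sat − γ_w while the driving shear stress uses γ_sat:
FS = [c' + γ' z cos²β tanφ'] / [γ_sat z sinβ cosβ]
γ' = 18.4 − 9.81 = 8.59 kN/m³
Numerator = 7.1 + 8.59·4.9·cos²25.5°·tan36.7° = 7.1 + 8.59·4.9·0.8147·0.7454 = 32.659 kPa
Denominator = 18.4·4.9·sin25.5°·cos25.5° = 18.4·4.9·0.4305·0.9026 = 35.034 kPa
FS = 32.659 / 35.034 = 0.932

FS = 0.93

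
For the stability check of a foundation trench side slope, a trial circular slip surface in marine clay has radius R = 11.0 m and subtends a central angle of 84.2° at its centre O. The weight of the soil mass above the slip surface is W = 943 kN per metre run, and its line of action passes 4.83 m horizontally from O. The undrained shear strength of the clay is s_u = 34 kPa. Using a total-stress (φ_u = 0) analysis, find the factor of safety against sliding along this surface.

Taking moments about the centre O, the resisting moment is provided by the undrained shear strength acting along the arc:
Arc length L_a = R·θ = 11.0·(84.2°·π/180) = 11.0·1.4696 = 16.17 m
M_R = s_u·L_a·R = 34·16.17·11.0 = 6045.8 kN·m/m
M_D = W·d = 943·4.83 = 4554.7 kN·m/m
FS = M_R / M_D = 6045.8 / 4554.7 = 1.327

FS = 1.33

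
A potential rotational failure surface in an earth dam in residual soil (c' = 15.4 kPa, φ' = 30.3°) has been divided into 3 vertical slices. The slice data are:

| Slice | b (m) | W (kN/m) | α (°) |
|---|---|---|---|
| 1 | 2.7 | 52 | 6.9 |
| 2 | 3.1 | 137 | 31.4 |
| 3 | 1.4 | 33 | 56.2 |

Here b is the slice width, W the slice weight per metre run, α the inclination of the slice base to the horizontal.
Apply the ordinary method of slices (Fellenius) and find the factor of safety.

Ordinary method of slices: FS = Σ[c'·Δl_i + (W_i cosα_i)·tanφ'] / Σ W_i sinα_i, with Δl_i = b_i / cosα_i.
Slice 1: Δl = 2.7/cos6.9° = 2.720 m; N'_1 = 52·cos6.9° = 51.6; c'Δl = 41.88; W sinα = 6.2
Slice 2: Δl = 3.1/cos31.4° = 3.632 m; N'_2 = 137·cos31.4° = 116.9; c'Δl = 55.93; W sinα = 71.4
Slice 3: Δl = 1.4/cos56.2° = 2.517 m; N'_3 = 33·cos56.2° = 18.4; c'Δl = 38.76; W sinα = 27.4
Σc'Δl = 136.6 kN/m; ΣN' = 186.9 kN/m; ΣW sinα = 105.0 kN/m
Resisting = 136.6 + 186.9·tan30.3° = 136.6 + 109.2 = 245.8 kN/m
FS = 245.8 / 105.0 = 2.340

FS = 2.34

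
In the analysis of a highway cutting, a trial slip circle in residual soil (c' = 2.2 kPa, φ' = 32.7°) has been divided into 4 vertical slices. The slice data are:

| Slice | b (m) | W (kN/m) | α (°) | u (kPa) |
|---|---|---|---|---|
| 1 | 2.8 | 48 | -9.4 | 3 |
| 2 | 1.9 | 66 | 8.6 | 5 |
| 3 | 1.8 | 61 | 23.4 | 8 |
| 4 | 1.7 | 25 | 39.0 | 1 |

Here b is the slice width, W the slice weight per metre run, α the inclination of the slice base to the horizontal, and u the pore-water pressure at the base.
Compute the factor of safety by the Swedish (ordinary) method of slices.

FS = 2.79

Ordinary method of slices: FS = Σ[c'·Δl_i + (W_i cosα_i − u_i·Δl_i)·tanφ'] / Σ W_i sinα_i, with Δl_i = b_i / cosα_i.
Slice 1: Δl = 2.8/cos(-9.4°) = 2.838 m; N'_1 = 48·cos(-9.4°) − 3·2.838 = 38.8; c'Δl = 6.24; W sinα = -7.8
Slice 2: Δl = 1.9/cos8.6° = 1.922 m; N'_2 = 66·cos8.6° − 5·1.922 = 55.6; c'Δl = 4.23; W sinα = 9.9
Slice 3: Δl = 1.8/cos23.4° = 1.961 m; N'_3 = 61·cos23.4° − 8·1.961 = 40.3; c'Δl = 4.31; W sinα = 24.2
Slice 4: Δl = 1.7/cos39.0° = 2.187 m; N'_4 = 25·cos39.0° − 1·2.187 = 17.2; c'Δl = 4.81; W sinα = 15.7
Σc'Δl = 19.6 kN/m; ΣN' = 152.0 kN/m; ΣW sinα = 42.0 kN/m
Resisting = 19.6 + 152.0·tan32.7° = 19.6 + 97.6 = 117.2 kN/m
FS = 117.2 / 42.0 = 2.791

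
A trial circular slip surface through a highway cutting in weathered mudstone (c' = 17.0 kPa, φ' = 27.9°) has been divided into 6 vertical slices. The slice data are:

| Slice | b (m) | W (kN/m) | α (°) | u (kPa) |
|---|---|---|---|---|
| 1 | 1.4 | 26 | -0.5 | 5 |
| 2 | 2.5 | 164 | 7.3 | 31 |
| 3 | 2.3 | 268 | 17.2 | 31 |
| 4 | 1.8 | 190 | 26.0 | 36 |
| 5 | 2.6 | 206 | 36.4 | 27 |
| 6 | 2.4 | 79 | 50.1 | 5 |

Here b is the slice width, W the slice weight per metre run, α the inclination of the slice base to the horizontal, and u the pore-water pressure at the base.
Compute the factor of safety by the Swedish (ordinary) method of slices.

Ordinary method of slices: FS = Σ[c'·Δl_i + (W_i cosα_i − u_i·Δl_i)·tanφ'] / Σ W_i sinα_i, with Δl_i = b_i / cosα_i.
Slice 1: Δl = 1.4/cos(-0.5°) = 1.400 m; N'_1 = 26·cos(-0.5°) − 5·1.400 = 19.0; c'Δl = 23.80; W sinα = -0.2
Slice 2: Δl = 2.5/cos7.3° = 2.520 m; N'_2 = 164·cos7.3° − 31·2.520 = 84.5; c'Δl = 42.85; W sinα = 20.8
Slice 3: Δl = 2.3/cos17.2° = 2.408 m; N'_3 = 268·cos17.2° − 31·2.408 = 181.4; c'Δl = 40.93; W sinα = 79.2
Slice 4: Δl = 1.8/cos26.0° = 2.003 m; N'_4 = 190·cos26.0° − 36·2.003 = 98.7; c'Δl = 34.05; W sinα = 83.3
Slice 5: Δl = 2.6/cos36.4° = 3.230 m; N'_5 = 206·cos36.4° − 27·3.230 = 78.6; c'Δl = 54.91; W sinα = 122.2
Slice 6: Δl = 2.4/cos50.1° = 3.742 m; N'_6 = 79·cos50.1° − 5·3.742 = 32.0; c'Δl = 63.61; W sinα = 60.6
Σc'Δl = 260.1 kN/m; ΣN' = 494.1 kN/m; ΣW sinα = 366.0 kN/m
Resisting = 260.1 + 494.1·tan27.9° = 260.1 + 261.6 = 521.8 kN/m
FS = 521.8 / 366.0 = 1.426

FS = 1.43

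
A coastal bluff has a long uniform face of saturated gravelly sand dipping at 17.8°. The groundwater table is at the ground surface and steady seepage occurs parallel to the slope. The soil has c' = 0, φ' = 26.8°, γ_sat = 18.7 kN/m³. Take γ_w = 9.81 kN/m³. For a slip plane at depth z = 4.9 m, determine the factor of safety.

With seepage parallel to the slope and the water table at the surface, the effective normal stress on the slip plane uses the buoyant unit weight γ' = γ_sat − γ_w while the driving shear stress uses γ_sat:
FS = [c' + γ' z cos²β tanφ'] / [γ_sat z sinβ cosβ]
(For c' = 0 this reduces to FS = (γ'/γ_sat)·tanφ'/tanβ.)
γ' = 18.7 − 9.81 = 8.89 kN/m³
Numerator = 0.0 + 8.89·4.9·cos²17.8°·tan26.8° = 0.0 + 8.89·4.9·0.9066·0.5051 = 19.948 kPa
Denominator = 18.7·4.9·sin17.8°·cos17.8° = 18.7·4.9·0.3057·0.9521 = 26.670 kPa
FS = 19.948 / 26.670 = 0.748

FS = 0.75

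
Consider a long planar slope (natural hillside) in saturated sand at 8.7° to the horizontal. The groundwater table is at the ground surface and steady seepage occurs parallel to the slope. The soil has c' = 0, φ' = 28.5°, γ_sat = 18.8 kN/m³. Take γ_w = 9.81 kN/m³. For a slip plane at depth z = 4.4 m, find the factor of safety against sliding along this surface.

FS = 1.70

With seepage parallel to the slope and the water table at the surface, the effective normal stress on the slip plane uses the buoyant unit weight γ' = γ_sat − γ_w while the driving shear stress uses γ_sat:
FS = [c' + γ' z cos²β tanφ'] / [γ_sat z sinβ cosβ]
(For c' = 0 this reduces to FS = (γ'/γ_sat)·tanφ'/tanβ.)
γ' = 18.8 − 9.81 = 8.99 kN/m³
Numerator = 0.0 + 8.99·4.4·cos²8.7°·tan28.5° = 0.0 + 8.99·4.4·0.9771·0.5430 = 20.986 kPa
Denominator = 18.8·4.4·sin8.7°·cos8.7° = 18.8·4.4·0.1513·0.9885 = 12.368 kPa
FS = 20.986 / 12.368 = 1.697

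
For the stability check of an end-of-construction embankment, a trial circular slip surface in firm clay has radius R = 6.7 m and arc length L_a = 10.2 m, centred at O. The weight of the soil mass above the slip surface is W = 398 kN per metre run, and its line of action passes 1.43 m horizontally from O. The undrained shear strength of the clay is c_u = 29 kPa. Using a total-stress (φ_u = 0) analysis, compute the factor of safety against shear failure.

FS = 3.48

Taking moments about the centre O, the resisting moment is provided by the undrained shear strength acting along the arc:
M_R = c_u·L_a·R = 29·10.20·6.7 = 1981.9 kN·m/m
M_D = W·d = 398·1.43 = 569.1 kN·m/m
FS = M_R / M_D = 1981.9 / 569.1 = 3.482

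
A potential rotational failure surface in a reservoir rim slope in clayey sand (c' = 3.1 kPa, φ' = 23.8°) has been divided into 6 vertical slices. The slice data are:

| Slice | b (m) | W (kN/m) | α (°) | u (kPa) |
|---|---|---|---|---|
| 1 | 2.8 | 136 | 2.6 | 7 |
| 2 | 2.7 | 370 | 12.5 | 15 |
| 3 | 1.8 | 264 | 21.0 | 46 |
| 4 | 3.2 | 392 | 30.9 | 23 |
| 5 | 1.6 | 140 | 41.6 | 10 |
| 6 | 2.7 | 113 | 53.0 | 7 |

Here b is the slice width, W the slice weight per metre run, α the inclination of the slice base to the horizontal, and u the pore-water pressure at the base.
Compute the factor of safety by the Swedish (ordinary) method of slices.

FS = 0.85

Ordinary method of slices: FS = Σ[c'·Δl_i + (W_i cosα_i − u_i·Δl_i)·tanφ'] / Σ W_i sinα_i, with Δl_i = b_i / cosα_i.
Slice 1: Δl = 2.8/cos2.6° = 2.803 m; N'_1 = 136·cos2.6° − 7·2.803 = 116.2; c'Δl = 8.69; W sinα = 6.2
Slice 2: Δl = 2.7/cos12.5° = 2.766 m; N'_2 = 370·cos12.5° − 15·2.766 = 319.7; c'Δl = 8.57; W sinα = 80.1
Slice 3: Δl = 1.8/cos21.0° = 1.928 m; N'_3 = 264·cos21.0° − 46·1.928 = 157.8; c'Δl = 5.98; W sinα = 94.6
Slice 4: Δl = 3.2/cos30.9° = 3.729 m; N'_4 = 392·cos30.9° − 23·3.729 = 250.6; c'Δl = 11.56; W sinα = 201.3
Slice 5: Δl = 1.6/cos41.6° = 2.140 m; N'_5 = 140·cos41.6° − 10·2.140 = 83.3; c'Δl = 6.63; W sinα = 92.9
Slice 6: Δl = 2.7/cos53.0° = 4.486 m; N'_6 = 113·cos53.0° − 7·4.486 = 36.6; c'Δl = 13.91; W sinα = 90.2
Σc'Δl = 55.3 kN/m; ΣN' = 964.2 kN/m; ΣW sinα = 565.4 kN/m
Resisting = 55.3 + 964.2·tan23.8° = 55.3 + 425.3 = 480.6 kN/m
FS = 480.6 / 565.4 = 0.850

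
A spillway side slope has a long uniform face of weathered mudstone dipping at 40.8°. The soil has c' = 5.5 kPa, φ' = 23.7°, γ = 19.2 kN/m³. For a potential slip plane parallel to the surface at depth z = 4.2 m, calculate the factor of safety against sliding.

FS = 0.65

For an infinite slope with a slip plane parallel to the surface (no pore pressure): FS = [c' + γz cos²β tanφ'] / [γz sinβ cosβ].
γz = 19.2·4.2 = 80.64 kN/m²
Numerator = 5.5 + 80.64·cos²40.8°·tan23.7° = 5.5 + 80.64·0.5730·0.4390 = 25.785 kPa
Denominator = 80.64·sin40.8°·cos40.8° = 80.64·0.6534·0.7570 = 39.887 kPa
FS = 25.785 / 39.887 = 0.646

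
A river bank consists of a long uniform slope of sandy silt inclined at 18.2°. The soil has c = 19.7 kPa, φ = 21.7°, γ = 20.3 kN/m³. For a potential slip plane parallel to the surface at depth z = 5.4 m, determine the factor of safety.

FS = 1.82

For an infinite slope with a slip plane parallel to the surface (no pore pressure): FS = [c + γz cos²β tanφ] / [γz sinβ cosβ].
γz = 20.3·5.4 = 109.62 kN/m²
Numerator = 19.7 + 109.62·cos²18.2°·tan21.7° = 19.7 + 109.62·0.9024·0.3979 = 59.068 kPa
Denominator = 109.62·sin18.2°·cos18.2° = 109.62·0.3123·0.9500 = 32.525 kPa
FS = 59.068 / 32.525 = 1.816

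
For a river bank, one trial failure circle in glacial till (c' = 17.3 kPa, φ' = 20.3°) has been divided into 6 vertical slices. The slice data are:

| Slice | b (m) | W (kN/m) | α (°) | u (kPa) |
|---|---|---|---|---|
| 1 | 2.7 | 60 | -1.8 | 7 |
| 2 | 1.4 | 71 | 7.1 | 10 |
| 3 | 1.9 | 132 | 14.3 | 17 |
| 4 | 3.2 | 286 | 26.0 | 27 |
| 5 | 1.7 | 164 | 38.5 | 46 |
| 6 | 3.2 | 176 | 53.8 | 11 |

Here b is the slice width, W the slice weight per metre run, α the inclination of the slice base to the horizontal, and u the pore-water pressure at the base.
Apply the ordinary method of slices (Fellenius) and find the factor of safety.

FS = 1.11

Ordinary method of slices: FS = Σ[c'·Δl_i + (W_i cosα_i − u_i·Δl_i)·tanφ'] / Σ W_i sinα_i, with Δl_i = b_i / cosα_i.
Slice 1: Δl = 2.7/cos(-1.8°) = 2.701 m; N'_1 = 60·cos(-1.8°) − 7·2.701 = 41.1; c'Δl = 46.73; W sinα = -1.9
Slice 2: Δl = 1.4/cos7.1° = 1.411 m; N'_2 = 71·cos7.1° − 10·1.411 = 56.3; c'Δl = 24.41; W sinα = 8.8
Slice 3: Δl = 1.9/cos14.3° = 1.961 m; N'_3 = 132·cos14.3° − 17·1.961 = 94.6; c'Δl = 33.92; W sinα = 32.6
Slice 4: Δl = 3.2/cos26.0° = 3.560 m; N'_4 = 286·cos26.0° − 27·3.560 = 160.9; c'Δl = 61.59; W sinα = 125.4
Slice 5: Δl = 1.7/cos38.5° = 2.172 m; N'_5 = 164·cos38.5° − 46·2.172 = 28.4; c'Δl = 37.58; W sinα = 102.1
Slice 6: Δl = 3.2/cos53.8° = 5.418 m; N'_6 = 176·cos53.8° − 11·5.418 = 44.3; c'Δl = 93.73; W sinα = 142.0
Σc'Δl = 298.0 kN/m; ΣN' = 425.7 kN/m; ΣW sinα = 409.0 kN/m
Resisting = 298.0 + 425.7·tan20.3° = 298.0 + 157.5 = 455.4 kN/m
FS = 455.4 / 409.0 = 1.114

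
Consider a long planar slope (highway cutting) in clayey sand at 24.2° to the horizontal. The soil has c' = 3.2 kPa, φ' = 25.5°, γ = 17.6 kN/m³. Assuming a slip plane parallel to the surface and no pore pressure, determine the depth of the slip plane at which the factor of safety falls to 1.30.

z = 2.04 m

Setting FS = 1.30 in FS = [c' + γz cos²β tanφ'] / [γz sinβ cosβ] and solving for z:
z = c' / [γ cosβ (FS·sinβ − cosβ·tanφ')]
  = 3.2 / [17.6·cos24.2°·(1.30·sin24.2° − cos24.2°·tan25.5°)]
  = 3.2 / [17.6·0.9121·(1.30·0.4099 − 0.9121·0.4770)]
  = 3.2 / 1.5707 = 2.037 m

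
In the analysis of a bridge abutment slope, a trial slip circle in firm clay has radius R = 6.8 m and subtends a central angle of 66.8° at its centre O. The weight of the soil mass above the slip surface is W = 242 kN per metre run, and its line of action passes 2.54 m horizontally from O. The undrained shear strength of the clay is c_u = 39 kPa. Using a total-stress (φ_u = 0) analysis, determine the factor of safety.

FS = 3.42

Taking moments about the centre O, the resisting moment is provided by the undrained shear strength acting along the arc:
Arc length L_a = R·θ = 6.8·(66.8°·π/180) = 6.8·1.1659 = 7.93 m
M_R = c_u·L_a·R = 39·7.93·6.8 = 2102.5 kN·m/m
M_D = W·d = 242·2.54 = 614.7 kN·m/m
FS = M_R / M_D = 2102.5 / 614.7 = 3.420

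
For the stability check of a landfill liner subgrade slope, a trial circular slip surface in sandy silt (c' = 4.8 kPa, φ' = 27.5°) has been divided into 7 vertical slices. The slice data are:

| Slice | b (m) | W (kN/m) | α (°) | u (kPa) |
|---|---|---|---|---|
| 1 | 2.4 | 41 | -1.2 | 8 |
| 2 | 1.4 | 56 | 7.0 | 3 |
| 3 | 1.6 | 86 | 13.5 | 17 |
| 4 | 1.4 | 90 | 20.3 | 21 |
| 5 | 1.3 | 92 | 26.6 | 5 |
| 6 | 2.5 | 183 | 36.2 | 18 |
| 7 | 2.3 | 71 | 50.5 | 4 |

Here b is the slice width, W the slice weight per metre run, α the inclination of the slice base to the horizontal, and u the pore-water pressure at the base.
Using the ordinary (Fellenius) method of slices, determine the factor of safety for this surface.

FS = 1.03

Ordinary method of slices: FS = Σ[c'·Δl_i + (W_i cosα_i − u_i·Δl_i)·tanφ'] / Σ W_i sinα_i, with Δl_i = b_i / cosα_i.
Slice 1: Δl = 2.4/cos(-1.2°) = 2.401 m; N'_1 = 41·cos(-1.2°) − 8·2.401 = 21.8; c'Δl = 11.52; W sinα = -0.9
Slice 2: Δl = 1.4/cos7.0° = 1.411 m; N'_2 = 56·cos7.0° − 3·1.411 = 51.4; c'Δl = 6.77; W sinα = 6.8
Slice 3: Δl = 1.6/cos13.5° = 1.645 m; N'_3 = 86·cos13.5° − 17·1.645 = 55.7; c'Δl = 7.90; W sinα = 20.1
Slice 4: Δl = 1.4/cos20.3° = 1.493 m; N'_4 = 90·cos20.3° − 21·1.493 = 53.1; c'Δl = 7.17; W sinα = 31.2
Slice 5: Δl = 1.3/cos26.6° = 1.454 m; N'_5 = 92·cos26.6° − 5·1.454 = 75.0; c'Δl = 6.98; W sinα = 41.2
Slice 6: Δl = 2.5/cos36.2° = 3.098 m; N'_6 = 183·cos36.2° − 18·3.098 = 91.9; c'Δl = 14.87; W sinα = 108.1
Slice 7: Δl = 2.3/cos50.5° = 3.616 m; N'_7 = 71·cos50.5° − 4·3.616 = 30.7; c'Δl = 17.36; W sinα = 54.8
Σc'Δl = 72.6 kN/m; ΣN' = 379.5 kN/m; ΣW sinα = 261.3 kN/m
Resisting = 72.6 + 379.5·tan27.5° = 72.6 + 197.5 = 270.1 kN/m
FS = 270.1 / 261.3 = 1.034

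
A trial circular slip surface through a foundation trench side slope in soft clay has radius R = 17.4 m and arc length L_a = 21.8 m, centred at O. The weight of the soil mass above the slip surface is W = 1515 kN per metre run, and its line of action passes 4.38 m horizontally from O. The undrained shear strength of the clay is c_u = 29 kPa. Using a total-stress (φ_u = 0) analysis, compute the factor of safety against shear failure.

FS = 1.66

Taking moments about the centre O, the resisting moment is provided by the undrained shear strength acting along the arc:
M_R = c_u·L_a·R = 29·21.80·17.4 = 11000.3 kN·m/m
M_D = W·d = 1515·4.38 = 6635.7 kN·m/m
FS = M_R / M_D = 11000.3 / 6635.7 = 1.658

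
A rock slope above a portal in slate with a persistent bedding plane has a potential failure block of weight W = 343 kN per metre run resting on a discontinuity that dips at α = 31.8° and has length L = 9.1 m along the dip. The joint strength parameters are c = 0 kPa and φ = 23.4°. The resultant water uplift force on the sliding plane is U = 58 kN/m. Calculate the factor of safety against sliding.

FS = 0.56

Resolving the block weight along and normal to the plane and applying the Mohr–Coulomb strength on the joint:
N' = W cosα − U = 343·cos31.8° − 58 = 233.5 kN/m
Driving force T = W sinα = 343·sin31.8° = 180.7 kN/m
Resisting force R = c·L + N'·tanφ = 0·9.1 + 233.5·tan23.4° = 0.0 + 101.1 = 101.1 kN/m
FS = R / T = 101.1 / 180.7 = 0.559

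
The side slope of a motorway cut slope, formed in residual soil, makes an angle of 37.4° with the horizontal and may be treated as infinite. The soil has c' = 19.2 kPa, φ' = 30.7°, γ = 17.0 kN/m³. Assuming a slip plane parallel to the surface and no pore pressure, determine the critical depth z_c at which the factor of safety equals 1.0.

Setting FS = 1.00 in FS = [c' + γz cos²β tanφ'] / [γz sinβ cosβ] and solving for z:
z = c' / [γ cosβ (FS·sinβ − cosβ·tanφ')]
  = 19.2 / [17.0·cos37.4°·(1.00·sin37.4° − cos37.4°·tan30.7°)]
  = 19.2 / [17.0·0.7944·(1.00·0.6074 − 0.7944·0.5938)]
  = 19.2 / 1.8325 = 10.478 m

z_c = 10.48 m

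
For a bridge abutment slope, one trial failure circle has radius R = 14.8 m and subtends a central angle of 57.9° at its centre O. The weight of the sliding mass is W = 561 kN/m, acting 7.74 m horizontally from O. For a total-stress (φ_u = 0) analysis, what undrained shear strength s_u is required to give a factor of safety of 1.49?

FS = s_u·L_a·R / (W·d), so s_u = FS·W·d / (L_a·R).
Arc length L_a = R·θ = 14.8·(57.9°·π/180) = 14.8·1.0105 = 14.96 m
s_u = 1.49·561·7.74 / (14.96·14.8) = 6469.8 / 221.35 = 29.23 kPa

s_u = 29.2 kPa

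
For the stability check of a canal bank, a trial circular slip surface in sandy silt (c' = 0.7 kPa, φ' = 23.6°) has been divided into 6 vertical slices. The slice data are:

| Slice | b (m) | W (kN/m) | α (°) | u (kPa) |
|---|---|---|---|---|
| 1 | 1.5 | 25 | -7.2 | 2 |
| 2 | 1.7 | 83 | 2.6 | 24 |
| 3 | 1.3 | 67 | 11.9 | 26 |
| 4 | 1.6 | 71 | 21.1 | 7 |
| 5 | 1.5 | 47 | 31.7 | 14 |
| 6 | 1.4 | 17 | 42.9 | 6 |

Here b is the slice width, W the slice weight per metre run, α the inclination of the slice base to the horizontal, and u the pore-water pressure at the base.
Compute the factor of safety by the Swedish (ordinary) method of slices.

Ordinary method of slices: FS = Σ[c'·Δl_i + (W_i cosα_i − u_i·Δl_i)·tanφ'] / Σ W_i sinα_i, with Δl_i = b_i / cosα_i.
Slice 1: Δl = 1.5/cos(-7.2°) = 1.512 m; N'_1 = 25·cos(-7.2°) − 2·1.512 = 21.8; c'Δl = 1.06; W sinα = -3.1
Slice 2: Δl = 1.7/cos2.6° = 1.702 m; N'_2 = 83·cos2.6° − 24·1.702 = 42.1; c'Δl = 1.19; W sinα = 3.8
Slice 3: Δl = 1.3/cos11.9° = 1.329 m; N'_3 = 67·cos11.9° − 26·1.329 = 31.0; c'Δl = 0.93; W sinα = 13.8
Slice 4: Δl = 1.6/cos21.1° = 1.715 m; N'_4 = 71·cos21.1° − 7·1.715 = 54.2; c'Δl = 1.20; W sinα = 25.6
Slice 5: Δl = 1.5/cos31.7° = 1.763 m; N'_5 = 47·cos31.7° − 14·1.763 = 15.3; c'Δl = 1.23; W sinα = 24.7
Slice 6: Δl = 1.4/cos42.9° = 1.911 m; N'_6 = 17·cos42.9° − 6·1.911 = 1.0; c'Δl = 1.34; W sinα = 11.6
Σc'Δl = 7.0 kN/m; ΣN' = 165.4 kN/m; ΣW sinα = 76.3 kN/m
Resisting = 7.0 + 165.4·tan23.6° = 7.0 + 72.3 = 79.2 kN/m
FS = 79.2 / 76.3 = 1.038

FS = 1.04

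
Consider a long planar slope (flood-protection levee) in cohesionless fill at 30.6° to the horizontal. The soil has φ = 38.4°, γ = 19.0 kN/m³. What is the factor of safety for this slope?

For a dry cohesionless infinite slope the factor of safety is FS = tanφ / tanβ.
FS = tan38.4° / tan30.6° = 0.7926 / 0.5914 = 1.340

FS = 1.34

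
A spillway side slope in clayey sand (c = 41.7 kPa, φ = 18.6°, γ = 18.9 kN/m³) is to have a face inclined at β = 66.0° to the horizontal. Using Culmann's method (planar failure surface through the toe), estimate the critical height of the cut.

Culmann's analysis gives the critical failure plane at α_cr = (β + φ)/2 = (66.0 + 18.6)/2 = 42.3°, and the critical height
H_c = (4c/γ) · sinβ cosφ / [1 − cos(β − φ)]
    = (4·41.7/18.9) · sin66.0°·cos18.6° / [1 − cos(47.4°)]
    = 8.825 · 0.9135·0.9478 / [1 − 0.6769]
    = 8.825 · 0.8658 / 0.3231
    = 23.65 m

H_c = 23.65 m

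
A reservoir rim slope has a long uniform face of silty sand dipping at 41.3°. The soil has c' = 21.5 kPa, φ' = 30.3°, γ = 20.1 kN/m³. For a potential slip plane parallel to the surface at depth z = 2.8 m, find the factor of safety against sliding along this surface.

FS = 1.44

For an infinite slope with a slip plane parallel to the surface (no pore pressure): FS = [c' + γz cos²β tanφ'] / [γz sinβ cosβ].
γz = 20.1·2.8 = 56.28 kN/m²
Numerator = 21.5 + 56.28·cos²41.3°·tan30.3° = 21.5 + 56.28·0.5644·0.5844 = 40.062 kPa
Denominator = 56.28·sin41.3°·cos41.3° = 56.28·0.6600·0.7513 = 27.906 kPa
FS = 40.062 / 27.906 = 1.436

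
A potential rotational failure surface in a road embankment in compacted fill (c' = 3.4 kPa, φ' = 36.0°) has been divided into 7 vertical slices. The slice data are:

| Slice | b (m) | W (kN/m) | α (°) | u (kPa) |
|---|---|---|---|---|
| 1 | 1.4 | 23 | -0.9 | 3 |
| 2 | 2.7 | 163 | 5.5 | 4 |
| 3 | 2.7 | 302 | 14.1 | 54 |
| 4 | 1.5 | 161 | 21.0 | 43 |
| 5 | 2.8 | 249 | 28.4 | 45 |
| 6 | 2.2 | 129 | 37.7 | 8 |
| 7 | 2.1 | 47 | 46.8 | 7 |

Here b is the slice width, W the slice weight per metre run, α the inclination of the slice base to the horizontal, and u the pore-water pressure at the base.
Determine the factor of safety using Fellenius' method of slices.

Ordinary method of slices: FS = Σ[c'·Δl_i + (W_i cosα_i − u_i·Δl_i)·tanφ'] / Σ W_i sinα_i, with Δl_i = b_i / cosα_i.
Slice 1: Δl = 1.4/cos(-0.9°) = 1.400 m; N'_1 = 23·cos(-0.9°) − 3·1.400 = 18.8; c'Δl = 4.76; W sinα = -0.4
Slice 2: Δl = 2.7/cos5.5° = 2.712 m; N'_2 = 163·cos5.5° − 4·2.712 = 151.4; c'Δl = 9.22; W sinα = 15.6
Slice 3: Δl = 2.7/cos14.1° = 2.784 m; N'_3 = 302·cos14.1° − 54·2.784 = 142.6; c'Δl = 9.47; W sinα = 73.6
Slice 4: Δl = 1.5/cos21.0° = 1.607 m; N'_4 = 161·cos21.0° − 43·1.607 = 81.2; c'Δl = 5.46; W sinα = 57.7
Slice 5: Δl = 2.8/cos28.4° = 3.183 m; N'_5 = 249·cos28.4° − 45·3.183 = 75.8; c'Δl = 10.82; W sinα = 118.4
Slice 6: Δl = 2.2/cos37.7° = 2.781 m; N'_6 = 129·cos37.7° − 8·2.781 = 79.8; c'Δl = 9.45; W sinα = 78.9
Slice 7: Δl = 2.1/cos46.8° = 3.068 m; N'_7 = 47·cos46.8° − 7·3.068 = 10.7; c'Δl = 10.43; W sinα = 34.3
Σc'Δl = 59.6 kN/m; ΣN' = 560.3 kN/m; ΣW sinα = 378.1 kN/m
Resisting = 59.6 + 560.3·tan36.0° = 59.6 + 407.1 = 466.7 kN/m
FS = 466.7 / 378.1 = 1.234

FS = 1.23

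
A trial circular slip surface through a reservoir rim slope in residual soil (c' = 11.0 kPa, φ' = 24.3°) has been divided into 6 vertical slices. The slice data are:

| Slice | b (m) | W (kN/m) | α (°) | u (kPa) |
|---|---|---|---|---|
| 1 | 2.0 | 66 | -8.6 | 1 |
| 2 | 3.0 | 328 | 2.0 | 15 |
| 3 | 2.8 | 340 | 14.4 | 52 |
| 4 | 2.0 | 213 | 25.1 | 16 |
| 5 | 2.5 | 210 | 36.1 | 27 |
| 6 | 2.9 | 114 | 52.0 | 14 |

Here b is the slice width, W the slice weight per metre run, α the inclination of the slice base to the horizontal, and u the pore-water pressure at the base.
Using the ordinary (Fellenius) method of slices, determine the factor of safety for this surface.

Ordinary method of slices: FS = Σ[c'·Δl_i + (W_i cosα_i − u_i·Δl_i)·tanφ'] / Σ W_i sinα_i, with Δl_i = b_i / cosα_i.
Slice 1: Δl = 2.0/cos(-8.6°) = 2.023 m; N'_1 = 66·cos(-8.6°) − 1·2.023 = 63.2; c'Δl = 22.25; W sinα = -9.9
Slice 2: Δl = 3.0/cos2.0° = 3.002 m; N'_2 = 328·cos2.0° − 15·3.002 = 282.8; c'Δl = 33.02; W sinα = 11.4
Slice 3: Δl = 2.8/cos14.4° = 2.891 m; N'_3 = 340·cos14.4° − 52·2.891 = 179.0; c'Δl = 31.80; W sinα = 84.6
Slice 4: Δl = 2.0/cos25.1° = 2.209 m; N'_4 = 213·cos25.1° − 16·2.209 = 157.5; c'Δl = 24.29; W sinα = 90.4
Slice 5: Δl = 2.5/cos36.1° = 3.094 m; N'_5 = 210·cos36.1° − 27·3.094 = 86.1; c'Δl = 34.04; W sinα = 123.7
Slice 6: Δl = 2.9/cos52.0° = 4.710 m; N'_6 = 114·cos52.0° − 14·4.710 = 4.2; c'Δl = 51.81; W sinα = 89.8
Σc'Δl = 197.2 kN/m; ΣN' = 772.9 kN/m; ΣW sinα = 390.1 kN/m
Resisting = 197.2 + 772.9·tan24.3° = 197.2 + 349.0 = 546.2 kN/m
FS = 546.2 / 390.1 = 1.400

FS = 1.40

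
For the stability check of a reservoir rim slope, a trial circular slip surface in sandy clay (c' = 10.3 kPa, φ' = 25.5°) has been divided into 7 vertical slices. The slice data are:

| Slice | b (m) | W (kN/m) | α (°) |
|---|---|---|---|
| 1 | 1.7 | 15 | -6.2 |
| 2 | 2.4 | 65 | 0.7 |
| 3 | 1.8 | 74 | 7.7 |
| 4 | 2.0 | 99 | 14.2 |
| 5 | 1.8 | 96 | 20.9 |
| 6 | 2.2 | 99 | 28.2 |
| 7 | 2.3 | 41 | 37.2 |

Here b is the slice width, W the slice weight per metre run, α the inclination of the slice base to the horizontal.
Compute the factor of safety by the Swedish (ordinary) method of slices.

FS = 2.70

Ordinary method of slices: FS = Σ[c'·Δl_i + (W_i cosα_i)·tanφ'] / Σ W_i sinα_i, with Δl_i = b_i / cosα_i.
Slice 1: Δl = 1.7/cos(-6.2°) = 1.710 m; N'_1 = 15·cos(-6.2°) = 14.9; c'Δl = 17.61; W sinα = -1.6
Slice 2: Δl = 2.4/cos0.7° = 2.400 m; N'_2 = 65·cos0.7° = 65.0; c'Δl = 24.72; W sinα = 0.8
Slice 3: Δl = 1.8/cos7.7° = 1.816 m; N'_3 = 74·cos7.7° = 73.3; c'Δl = 18.71; W sinα = 9.9
Slice 4: Δl = 2.0/cos14.2° = 2.063 m; N'_4 = 99·cos14.2° = 96.0; c'Δl = 21.25; W sinα = 24.3
Slice 5: Δl = 1.8/cos20.9° = 1.927 m; N'_5 = 96·cos20.9° = 89.7; c'Δl = 19.85; W sinα = 34.2
Slice 6: Δl = 2.2/cos28.2° = 2.496 m; N'_6 = 99·cos28.2° = 87.2; c'Δl = 25.71; W sinα = 46.8
Slice 7: Δl = 2.3/cos37.2° = 2.888 m; N'_7 = 41·cos37.2° = 32.7; c'Δl = 29.74; W sinα = 24.8
Σc'Δl = 157.6 kN/m; ΣN' = 458.8 kN/m; ΣW sinα = 139.2 kN/m
Resisting = 157.6 + 458.8·tan25.5° = 157.6 + 218.8 = 376.4 kN/m
FS = 376.4 / 139.2 = 2.704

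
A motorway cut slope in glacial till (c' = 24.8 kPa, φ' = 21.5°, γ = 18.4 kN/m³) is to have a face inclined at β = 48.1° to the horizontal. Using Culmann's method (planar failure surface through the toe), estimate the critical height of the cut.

Culmann's analysis gives the critical failure plane at α_cr = (β + φ')/2 = (48.1 + 21.5)/2 = 34.8°, and the critical height
H_c = (4c'/γ) · sinβ cosφ' / [1 − cos(β − φ')]
    = (4·24.8/18.4) · sin48.1°·cos21.5° / [1 − cos(26.6°)]
    = 5.391 · 0.7443·0.9304 / [1 − 0.8942]
    = 5.391 · 0.6925 / 0.1058
    = 35.27 m

H_c = 35.27 m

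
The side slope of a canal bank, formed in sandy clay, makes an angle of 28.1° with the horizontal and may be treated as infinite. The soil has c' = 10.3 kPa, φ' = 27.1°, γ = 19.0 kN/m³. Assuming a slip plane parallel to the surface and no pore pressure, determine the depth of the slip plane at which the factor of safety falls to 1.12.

z = 8.07 m

Setting FS = 1.12 in FS = [c' + γz cos²β tanφ'] / [γz sinβ cosβ] and solving for z:
z = c' / [γ cosβ (FS·sinβ − cosβ·tanφ')]
  = 10.3 / [19.0·cos28.1°·(1.12·sin28.1° − cos28.1°·tan27.1°)]
  = 10.3 / [19.0·0.8821·(1.12·0.4710 − 0.8821·0.5117)]
  = 10.3 / 1.2759 = 8.073 m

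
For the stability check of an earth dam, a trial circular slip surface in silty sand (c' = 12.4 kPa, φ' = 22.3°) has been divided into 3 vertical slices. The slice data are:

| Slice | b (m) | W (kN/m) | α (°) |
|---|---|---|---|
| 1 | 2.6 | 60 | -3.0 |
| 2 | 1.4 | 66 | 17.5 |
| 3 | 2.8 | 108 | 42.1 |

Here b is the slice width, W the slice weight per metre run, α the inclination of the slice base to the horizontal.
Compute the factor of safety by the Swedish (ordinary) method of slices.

FS = 2.03

Ordinary method of slices: FS = Σ[c'·Δl_i + (W_i cosα_i)·tanφ'] / Σ W_i sinα_i, with Δl_i = b_i / cosα_i.
Slice 1: Δl = 2.6/cos(-3.0°) = 2.604 m; N'_1 = 60·cos(-3.0°) = 59.9; c'Δl = 32.28; W sinα = -3.1
Slice 2: Δl = 1.4/cos17.5° = 1.468 m; N'_2 = 66·cos17.5° = 62.9; c'Δl = 18.20; W sinα = 19.8
Slice 3: Δl = 2.8/cos42.1° = 3.774 m; N'_3 = 108·cos42.1° = 80.1; c'Δl = 46.79; W sinα = 72.4
Σc'Δl = 97.3 kN/m; ΣN' = 203.0 kN/m; ΣW sinα = 89.1 kN/m
Resisting = 97.3 + 203.0·tan22.3° = 97.3 + 83.3 = 180.5 kN/m
FS = 180.5 / 89.1 = 2.026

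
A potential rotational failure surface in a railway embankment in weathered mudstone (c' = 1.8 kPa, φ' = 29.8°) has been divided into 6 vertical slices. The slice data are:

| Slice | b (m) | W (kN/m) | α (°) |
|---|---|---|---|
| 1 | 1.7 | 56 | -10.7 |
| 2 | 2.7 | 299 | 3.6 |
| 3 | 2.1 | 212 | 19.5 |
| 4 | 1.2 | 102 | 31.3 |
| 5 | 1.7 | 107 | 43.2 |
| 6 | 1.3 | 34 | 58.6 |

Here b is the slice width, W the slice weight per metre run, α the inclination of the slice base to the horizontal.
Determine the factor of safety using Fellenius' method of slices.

FS = 1.90

Ordinary method of slices: FS = Σ[c'·Δl_i + (W_i cosα_i)·tanφ'] / Σ W_i sinα_i, with Δl_i = b_i / cosα_i.
Slice 1: Δl = 1.7/cos(-10.7°) = 1.730 m; N'_1 = 56·cos(-10.7°) = 55.0; c'Δl = 3.11; W sinα = -10.4
Slice 2: Δl = 2.7/cos3.6° = 2.705 m; N'_2 = 299·cos3.6° = 298.4; c'Δl = 4.87; W sinα = 18.8
Slice 3: Δl = 2.1/cos19.5° = 2.228 m; N'_3 = 212·cos19.5° = 199.8; c'Δl = 4.01; W sinα = 70.8
Slice 4: Δl = 1.2/cos31.3° = 1.404 m; N'_4 = 102·cos31.3° = 87.2; c'Δl = 2.53; W sinα = 53.0
Slice 5: Δl = 1.7/cos43.2° = 2.332 m; N'_5 = 107·cos43.2° = 78.0; c'Δl = 4.20; W sinα = 73.2
Slice 6: Δl = 1.3/cos58.6° = 2.495 m; N'_6 = 34·cos58.6° = 17.7; c'Δl = 4.49; W sinα = 29.0
Σc'Δl = 23.2 kN/m; ΣN' = 736.1 kN/m; ΣW sinα = 234.4 kN/m
Resisting = 23.2 + 736.1·tan29.8° = 23.2 + 421.6 = 444.8 kN/m
FS = 444.8 / 234.4 = 1.898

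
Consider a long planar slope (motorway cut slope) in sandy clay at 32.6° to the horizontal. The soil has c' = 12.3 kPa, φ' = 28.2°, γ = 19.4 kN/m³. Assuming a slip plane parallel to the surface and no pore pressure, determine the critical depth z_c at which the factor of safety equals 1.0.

Setting FS = 1.00 in FS = [c' + γz cos²β tanφ'] / [γz sinβ cosβ] and solving for z:
z = c' / [γ cosβ (FS·sinβ − cosβ·tanφ')]
  = 12.3 / [19.4·cos32.6°·(1.00·sin32.6° − cos32.6°·tan28.2°)]
  = 12.3 / [19.4·0.8425·(1.00·0.5388 − 0.8425·0.5362)]
  = 12.3 / 1.4227 = 8.645 m

z_c = 8.65 m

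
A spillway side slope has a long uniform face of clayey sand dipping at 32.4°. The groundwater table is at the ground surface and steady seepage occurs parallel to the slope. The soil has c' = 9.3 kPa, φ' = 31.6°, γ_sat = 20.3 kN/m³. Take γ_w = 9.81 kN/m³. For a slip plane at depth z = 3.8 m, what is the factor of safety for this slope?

FS = 0.77

With seepage parallel to the slope and the water table at the surface, the effective normal stress on the slip plane uses the buoyant unit weight γ' = γ_sat − γ_w while the driving shear stress uses γ_sat:
FS = [c' + γ' z cos²β tanφ'] / [γ_sat z sinβ cosβ]
γ' = 20.3 − 9.81 = 10.49 kN/m³
Numerator = 9.3 + 10.49·3.8·cos²32.4°·tan31.6° = 9.3 + 10.49·3.8·0.7129·0.6152 = 26.782 kPa
Denominator = 20.3·3.8·sin32.4°·cos32.4° = 20.3·3.8·0.5358·0.8443 = 34.899 kPa
FS = 26.782 / 34.899 = 0.767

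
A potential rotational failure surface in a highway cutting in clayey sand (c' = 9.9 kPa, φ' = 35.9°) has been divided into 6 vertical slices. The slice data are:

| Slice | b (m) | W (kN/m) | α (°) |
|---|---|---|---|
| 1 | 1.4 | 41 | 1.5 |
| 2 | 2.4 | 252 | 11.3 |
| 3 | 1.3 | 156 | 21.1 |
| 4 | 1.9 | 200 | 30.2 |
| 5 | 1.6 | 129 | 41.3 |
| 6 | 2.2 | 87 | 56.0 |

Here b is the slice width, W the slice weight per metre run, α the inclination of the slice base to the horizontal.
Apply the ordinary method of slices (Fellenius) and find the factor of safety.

Ordinary method of slices: FS = Σ[c'·Δl_i + (W_i cosα_i)·tanφ'] / Σ W_i sinα_i, with Δl_i = b_i / cosα_i.
Slice 1: Δl = 1.4/cos1.5° = 1.400 m; N'_1 = 41·cos1.5° = 41.0; c'Δl = 13.86; W sinα = 1.1
Slice 2: Δl = 2.4/cos11.3° = 2.447 m; N'_2 = 252·cos11.3° = 247.1; c'Δl = 24.23; W sinα = 49.4
Slice 3: Δl = 1.3/cos21.1° = 1.393 m; N'_3 = 156·cos21.1° = 145.5; c'Δl = 13.79; W sinα = 56.2
Slice 4: Δl = 1.9/cos30.2° = 2.198 m; N'_4 = 200·cos30.2° = 172.9; c'Δl = 21.76; W sinα = 100.6
Slice 5: Δl = 1.6/cos41.3° = 2.130 m; N'_5 = 129·cos41.3° = 96.9; c'Δl = 21.08; W sinα = 85.1
Slice 6: Δl = 2.2/cos56.0° = 3.934 m; N'_6 = 87·cos56.0° = 48.6; c'Δl = 38.95; W sinα = 72.1
Σc'Δl = 133.7 kN/m; ΣN' = 752.1 kN/m; ΣW sinα = 364.5 kN/m
Resisting = 133.7 + 752.1·tan35.9° = 133.7 + 544.4 = 678.1 kN/m
FS = 678.1 / 364.5 = 1.860

FS = 1.86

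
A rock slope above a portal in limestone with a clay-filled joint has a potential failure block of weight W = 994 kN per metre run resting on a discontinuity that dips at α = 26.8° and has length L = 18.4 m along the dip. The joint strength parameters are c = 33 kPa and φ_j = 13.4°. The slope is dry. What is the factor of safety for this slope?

FS = 1.83

Resolving the block weight along and normal to the plane and applying the Mohr–Coulomb strength on the joint:
N' = W cosα = 994·cos26.8° = 887.2 kN/m
Driving force T = W sinα = 994·sin26.8° = 448.2 kN/m
Resisting force R = c·L + N'·tanφ_j = 33·18.4 + 887.2·tan13.4° = 607.2 + 211.4 = 818.6 kN/m
FS = R / T = 818.6 / 448.2 = 1.826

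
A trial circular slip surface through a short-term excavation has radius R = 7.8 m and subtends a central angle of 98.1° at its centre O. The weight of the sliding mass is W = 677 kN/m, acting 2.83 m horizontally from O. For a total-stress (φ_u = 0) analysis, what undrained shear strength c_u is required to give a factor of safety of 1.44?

c_u = 26.5 kPa

FS = c_u·L_a·R / (W·d), so c_u = FS·W·d / (L_a·R).
Arc length L_a = R·θ = 7.8·(98.1°·π/180) = 7.8·1.7122 = 13.35 m
c_u = 1.44·677·2.83 / (13.35·7.8) = 2758.9 / 104.17 = 26.49 kPa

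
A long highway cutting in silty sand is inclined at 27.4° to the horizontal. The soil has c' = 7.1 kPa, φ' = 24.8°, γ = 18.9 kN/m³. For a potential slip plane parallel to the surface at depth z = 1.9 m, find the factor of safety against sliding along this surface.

FS = 1.38

For an infinite slope with a slip plane parallel to the surface (no pore pressure): FS = [c' + γz cos²β tanφ'] / [γz sinβ cosβ].
γz = 18.9·1.9 = 35.91 kN/m²
Numerator = 7.1 + 35.91·cos²27.4°·tan24.8° = 7.1 + 35.91·0.7882·0.4621 = 20.179 kPa
Denominator = 35.91·sin27.4°·cos27.4° = 35.91·0.4602·0.8878 = 14.672 kPa
FS = 20.179 / 14.672 = 1.375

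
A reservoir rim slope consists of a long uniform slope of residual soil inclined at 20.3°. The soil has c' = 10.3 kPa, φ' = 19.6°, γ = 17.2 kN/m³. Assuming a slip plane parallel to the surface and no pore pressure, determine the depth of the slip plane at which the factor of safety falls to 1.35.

z = 4.75 m

Setting FS = 1.35 in FS = [c' + γz cos²β tanφ'] / [γz sinβ cosβ] and solving for z:
z = c' / [γ cosβ (FS·sinβ − cosβ·tanφ')]
  = 10.3 / [17.2·cos20.3°·(1.35·sin20.3° − cos20.3°·tan19.6°)]
  = 10.3 / [17.2·0.9379·(1.35·0.3469 − 0.9379·0.3561)]
  = 10.3 / 2.1680 = 4.751 m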